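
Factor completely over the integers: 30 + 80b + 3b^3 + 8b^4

(8b + 3)(b^3 + 10)

Group as (8b^4 + 80b) + (3b^3 + 30) = 8b(b^3 + 10) + 3(b^3 + 10).
Both groups share the factor (b^3 + 10).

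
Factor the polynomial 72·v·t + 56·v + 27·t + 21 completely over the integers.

Group as (72·v·t + 56·v) + (27·t + 21) = 8·v·(9·t + 7) + 3·(9·t + 7).
Both groups share the factor (9·t + 7).

(8·v + 3)·(9·t + 7)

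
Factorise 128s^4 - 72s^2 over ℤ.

Factor out 8s^2, leaving 16s^2 - 9, which is a difference of two squares.

8s^2(4s + 3)(4s - 3)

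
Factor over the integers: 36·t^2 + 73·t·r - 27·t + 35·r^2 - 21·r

(4·t + 5·r - 3)·(9·t + 7·r)

Group: 4·t·(9·t + 7·r) + (5·r - 3)·(9·t + 7·r); both groups contain (9·t + 7·r).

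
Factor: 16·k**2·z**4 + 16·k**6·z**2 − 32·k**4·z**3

16·k**2·z**2·(k**2 − z)**2

Every term has a factor of 16·k**2·z**2; factoring it out leaves k**4 − 2·k**2·z + z**2.
Recognize a perfect-square trinomial with the parts k**2 and z.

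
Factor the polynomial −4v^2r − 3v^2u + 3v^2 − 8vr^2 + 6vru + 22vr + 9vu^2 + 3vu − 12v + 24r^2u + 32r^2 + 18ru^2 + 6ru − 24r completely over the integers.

Group: 4r(−v^2 − 2vr + 3vu + 4v + 6ru + 8r) + (3u − 3)(−v^2 − 2vr + 3vu + 4v + 6ru + 8r); both groups contain (−v^2 − 2vr + 3vu + 4v + 6ru + 8r), so (4r + 3u − 3) is a factor with cofactor −v^2 − 2vr + 3vu + 4v + 6ru + 8r.
The cofactor groups again: −v^2 − 2vr + 3vu + 4v + 6ru + 8r = −v(v + 2r) + (3u + 4)(v + 2r); both groups contain (v + 2r), giving −(v − 3u − 4)(v + 2r).

−(v − 3u − 4)(v + 2r)(4r + 3u − 3)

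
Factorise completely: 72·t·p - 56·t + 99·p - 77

Group as (72·t·p - 56·t) + (99·p - 77) = 8·t·(9·p - 7) + 11·(9·p - 7).
Both groups share the factor (9·p - 7).

(8·t + 11)·(9·p - 7)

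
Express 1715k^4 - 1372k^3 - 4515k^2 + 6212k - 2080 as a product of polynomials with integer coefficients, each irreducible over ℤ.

(5k - 4)(7k + 13)(7k - 5)(7k - 8)

By the rational root theorem, k = 4/5 is a root, so (5k - 4) divides it; the quotient is 343k^3 - 903k + 520.
Next, k = 8/7 is a root, giving the factor (7k - 8) and quotient 49k^2 + 56k - 65.
The remaining quadratic factors as (7k - 5)(7k + 13).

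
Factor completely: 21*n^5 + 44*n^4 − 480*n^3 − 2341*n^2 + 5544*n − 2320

Trying the rational-root candidates, n = 5 is a root, so (n − 5) is a factor; dividing leaves 21*n^4 + 149*n^3 + 265*n^2 − 1016*n + 464.
Next, n = 4/3 is a root, so (3*n − 4) divides it; the quotient is 7*n^3 + 59*n^2 + 167*n − 116.
Then n = 4/7 is a root, giving the factor (7*n − 4) and quotient n^2 + 9*n + 29.
The quadratic n^2 + 9*n + 29 has discriminant −35 < 0 and is irreducible over ℤ.

(3*n − 4)*(7*n − 4)*(n − 5)*(n^2 + 9*n + 29)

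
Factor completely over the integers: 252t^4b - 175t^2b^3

Every term has a factor of 7t^2b. Then 36t^2 - 25b^2 = (6t)² − (5b)².

7bt^2(6t - 5b)(6t + 5b)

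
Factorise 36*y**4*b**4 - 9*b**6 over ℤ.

9*b**4*(2*y**2 - b)*(2*y**2 + b)

Factor out 9*b**4 first: what remains is 4*y**4 - b**2.
Recognize a difference of squares with the parts 2*y**2 and b.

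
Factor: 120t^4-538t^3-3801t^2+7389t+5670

(2t-15)(3t+14)(4t-9)(5t+3)

Trying the rational-root candidates, t = -3/5 is a root, so (5t+3) is a factor; dividing leaves 24t^3-122t^2-687t+1890.
Next, t = 9/4 is a root, so (4t-9) is a factor; dividing leaves 6t^2-17t-210.
The remaining quadratic factors as (3t+14)(2t-15).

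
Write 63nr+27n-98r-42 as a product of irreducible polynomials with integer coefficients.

Group as (63nr+27n) + (-98r-42) = 9n(7r+3) - 14(7r+3).
Both groups share the factor (7r+3).

(7r+3)(9n-14)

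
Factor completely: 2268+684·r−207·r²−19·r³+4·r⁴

(4·r+9)·(r+6)·(r−6)·(r−7)

Trying the rational-root candidates, r = 6 is a root, so (r−6) divides it; the quotient is 4·r³+5·r²−177·r−378.
Next, r = 7 is a root, giving the factor (r−7) and quotient 4·r²+33·r+54.
The remaining quadratic factors as (4·r+9)(r+6).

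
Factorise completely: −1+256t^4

Write as (16t^2)² − (1)², then factor 16t^2−1 once more.

(4t+1)(4t−1)(16t^2+1)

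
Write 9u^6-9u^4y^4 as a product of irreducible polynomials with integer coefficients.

9u^4(u+y^2)(u-y^2)

Factor out 9u^4 first: what remains is u^2-y^4.
Recognize a difference of squares with the parts u and y^2.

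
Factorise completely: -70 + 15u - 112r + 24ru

Group as (24ru - 112r) + (15u - 70) = 8r(3u - 14) + 5(3u - 14).
Both groups share the factor (3u - 14).

(3u - 14)(8r + 5)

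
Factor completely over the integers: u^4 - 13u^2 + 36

Substitute w = u^2 to get a quadratic in w, then factor.
u^2 - 9 is a difference of squares.
u^2 - 4 is a difference of squares.

(u + 2)(u + 3)(u - 2)(u - 3)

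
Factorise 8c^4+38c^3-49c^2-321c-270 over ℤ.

(2c+9)(4c+5)(c+2)(c-3)

By the rational root theorem, c = -5/4 is a root, so (4c+5) divides it; the quotient is 2c^3+7c^2-21c-54.
Next, c = -9/2 is a root, so (2c+9) divides it; the quotient is c^2-c-6.
The remaining quadratic factors as (c-3)(c+2).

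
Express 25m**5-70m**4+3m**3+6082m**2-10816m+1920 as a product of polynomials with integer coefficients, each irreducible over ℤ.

Among the possible rational roots, m = -6 is a root, so (m+6) is a factor; dividing leaves 25m**4-220m**3+1323m**2-1856m+320.
Next, m = 8/5 is a root, so (5m-8) divides it; the quotient is 5m**3-36m**2+207m-40.
Continuing, m = 1/5 is a root, giving the factor (5m-1) and quotient m**2-7m+40.
The quadratic m**2-7m+40 has discriminant -111 < 0 and is irreducible over ℤ.

(5m-1)(5m-8)(m+6)(m**2-7m+40)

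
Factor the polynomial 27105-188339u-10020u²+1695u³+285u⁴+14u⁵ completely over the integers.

Testing divisors of the constant over divisors of the leading coefficient, u = 15/2 is a root, so (2u-15) divides it; the quotient is 7u⁴+195u³+2310u²+12315u-1807.
Continuing, u = -13 is a root, so (u+13) divides it; the quotient is 7u³+104u²+958u-139.
Then u = 1/7 is a root, so (7u-1) is a factor; dividing leaves u²+15u+139.
The quadratic u²+15u+139 has discriminant -331 < 0 and is irreducible over ℤ.

(2u-15)(7u-1)(u+13)(u²+15u+139)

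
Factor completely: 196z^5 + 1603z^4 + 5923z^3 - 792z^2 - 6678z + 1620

Among the possible rational roots, z = 1/4 is a root, so (4z - 1) is a factor; dividing leaves 49z^4 + 413z^3 + 1584z^2 + 198z - 1620.
Next, z = -9/7 is a root, so (7z + 9) divides it; the quotient is 7z^3 + 50z^2 + 162z - 180.
Continuing, z = 6/7 is a root, so (7z - 6) divides it; the quotient is z^2 + 8z + 30.
The quadratic z^2 + 8z + 30 has discriminant -56 < 0 and is irreducible over ℤ.

(4z - 1)(7z + 9)(7z - 6)(z^2 + 8z + 30)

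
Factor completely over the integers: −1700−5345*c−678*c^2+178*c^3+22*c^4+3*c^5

(3*c+1)*(c+4)*(c−5)*(c^2+8*c+85)

Trying the rational-root candidates, c = −4 is a root, so (c+4) is a factor; dividing leaves 3*c^4+10*c^3+138*c^2−1230*c−425.
Next, c = 5 is a root, giving the factor (c−5) and quotient 3*c^3+25*c^2+263*c+85.
Then c = −1/3 is a root, giving the factor (3*c+1) and quotient c^2+8*c+85.
The quadratic c^2+8*c+85 has discriminant −276 < 0 and is irreducible over ℤ.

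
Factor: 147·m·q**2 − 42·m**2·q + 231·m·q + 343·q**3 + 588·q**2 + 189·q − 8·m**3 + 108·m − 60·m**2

−(2·m − 7·q − 3)·(4·m + 7·q)·(m + 7·q + 9)

Group: 2·m·(−4·m**2 − 35·m·q − 36·m − 49·q**2 − 63·q) + (−7·q − 3)·(−4·m**2 − 35·m·q − 36·m − 49·q**2 − 63·q); both groups contain (−4·m**2 − 35·m·q − 36·m − 49·q**2 − 63·q), so (2·m − 7·q − 3) is a factor with cofactor −4·m**2 − 35·m·q − 36·m − 49·q**2 − 63·q.
The cofactor groups again: −4·m**2 − 35·m·q − 36·m − 49·q**2 − 63·q = −m·(4·m + 7·q) + (−7·q − 9)·(4·m + 7·q); both groups contain (4·m + 7·q), giving −(m + 7·q + 9)·(4·m + 7·q).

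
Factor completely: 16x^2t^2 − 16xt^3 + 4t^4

4t^2(2x − t)^2

Pull out the common factor 4t^2, leaving 4x^2 − 4xt + t^2.
Recognize a perfect-square trinomial with the parts 2x and t.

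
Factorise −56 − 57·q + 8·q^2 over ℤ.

Need a pair with product 8·(−56) = −448 and sum −57: that's 7 and −64.
Split the middle term: 8·q^2 + 7·q − 64·q − 56 = q·(8·q + 7) − 8·(8·q + 7).

(8·q + 7)·(q − 8)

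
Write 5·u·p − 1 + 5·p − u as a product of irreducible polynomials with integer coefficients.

Group as (5·u·p − u) + (5·p − 1) = u·(5·p − 1) + (5·p − 1).
Both groups share the factor (5·p − 1).

(5·p − 1)·(u + 1)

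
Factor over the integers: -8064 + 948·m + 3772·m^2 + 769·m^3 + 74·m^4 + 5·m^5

(5·m - 6)·(m + 2)·(m + 7)·(m^2 + 7·m + 96)

Trying the rational-root candidates, m = -2 is a root, so (m + 2) divides it; the quotient is 5·m^4 + 64·m^3 + 641·m^2 + 2490·m - 4032.
Next, m = 6/5 is a root, so (5·m - 6) is a factor; dividing leaves m^3 + 14·m^2 + 145·m + 672.
Then m = -7 is a root, so (m + 7) is a factor; dividing leaves m^2 + 7·m + 96.
The quadratic m^2 + 7·m + 96 has discriminant -335 < 0 and is irreducible over ℤ.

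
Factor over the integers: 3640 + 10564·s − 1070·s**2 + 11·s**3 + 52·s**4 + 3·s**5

(3·s + 1)·(s + 10)·(s + 14)·(s**2 − 7·s + 26)

By the rational root theorem, s = −1/3 is a root, so (3·s + 1) divides it; the quotient is s**4 + 17·s**3 − 2·s**2 − 356·s + 3640.
Continuing, s = −14 is a root, giving the factor (s + 14) and quotient s**3 + 3·s**2 − 44·s + 260.
Next, s = −10 is a root, so (s + 10) divides it; the quotient is s**2 − 7·s + 26.
The quadratic s**2 − 7·s + 26 has discriminant −55 < 0 and is irreducible over ℤ.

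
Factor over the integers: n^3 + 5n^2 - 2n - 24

By the rational root theorem, n = 2 is a root, so (n - 2) is a factor; dividing leaves n^2 + 7n + 12.
The remaining quadratic factors as (n + 3)(n + 4).

(n + 3)(n + 4)(n - 2)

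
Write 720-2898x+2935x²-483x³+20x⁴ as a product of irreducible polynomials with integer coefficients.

Trying the rational-root candidates, x = 2/5 is a root, so (5x-2) is a factor; dividing leaves 4x³-95x²+549x-360.
Next, x = 8 is a root, so (x-8) is a factor; dividing leaves 4x²-63x+45.
The remaining quadratic factors as (x-15)(4x-3).

(4x-3)(5x-2)(x-15)(x-8)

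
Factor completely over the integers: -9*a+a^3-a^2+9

Testing divisors of the constant over divisors of the leading coefficient, a = 3 is a root, so (a-3) is a factor; dividing leaves a^2+2*a-3.
The remaining quadratic factors as (a+3)(a-1).

(a+3)*(a-1)*(a-3)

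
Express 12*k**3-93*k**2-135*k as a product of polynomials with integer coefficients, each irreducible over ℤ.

Pull out the common factor 3*k, then factor the remaining trinomial.

3*k*(4*k+5)*(k-9)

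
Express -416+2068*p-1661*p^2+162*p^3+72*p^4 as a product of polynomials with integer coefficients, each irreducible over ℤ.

(2*p+13)*(3*p-4)*(3*p-8)*(4*p-1)

Among the possible rational roots, p = -13/2 is a root, so (2*p+13) divides it; the quotient is 36*p^3-153*p^2+164*p-32.
Next, p = 8/3 is a root, so (3*p-8) is a factor; dividing leaves 12*p^2-19*p+4.
The remaining quadratic factors as (4*p-1)(3*p-4).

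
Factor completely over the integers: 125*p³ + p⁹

Every term has a factor of p³; factoring it out leaves p⁶ + 125.
Recognize a sum of cubes with the parts p² and 5.

p³*(p² + 5)*(p⁴ - 5*p² + 25)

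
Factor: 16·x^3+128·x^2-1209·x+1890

Testing divisors of the constant over divisors of the leading coefficient, x = -14 is a root, so (x+14) is a factor; dividing leaves 16·x^2-96·x+135.
The remaining quadratic factors as (4·x-9)(4·x-15).

(4·x-15)·(4·x-9)·(x+14)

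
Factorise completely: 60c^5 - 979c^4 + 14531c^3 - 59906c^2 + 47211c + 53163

(3c - 11)(4c - 9)(5c + 3)(c^2 - 11c + 179)

By the rational root theorem, c = 11/3 is a root, so (3c - 11) divides it; the quotient is 20c^4 - 253c^3 + 3916c^2 - 5610c - 4833.
Continuing, c = -3/5 is a root, so (5c + 3) is a factor; dividing leaves 4c^3 - 53c^2 + 815c - 1611.
Continuing, c = 9/4 is a root, so (4c - 9) is a factor; dividing leaves c^2 - 11c + 179.
The quadratic c^2 - 11c + 179 has discriminant -595 < 0 and is irreducible over ℤ.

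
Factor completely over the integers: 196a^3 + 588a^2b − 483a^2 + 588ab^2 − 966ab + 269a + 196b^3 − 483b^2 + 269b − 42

Group: 7a(28a^2 + 56ab − 57a + 28b^2 − 57b + 14) + (7b − 3)(28a^2 + 56ab − 57a + 28b^2 − 57b + 14); both groups contain (28a^2 + 56ab − 57a + 28b^2 − 57b + 14), so (7a + 7b − 3) is a factor with cofactor 28a^2 + 56ab − 57a + 28b^2 − 57b + 14.
The cofactor groups again: 28a^2 + 56ab − 57a + 28b^2 − 57b + 14 = 7a(4a + 4b − 7) + (7b − 2)(4a + 4b − 7); both groups contain (4a + 4b − 7), giving (7a + 7b − 2)(4a + 4b − 7).

(4a + 4b − 7)(7a + 7b − 2)(7a + 7b − 3)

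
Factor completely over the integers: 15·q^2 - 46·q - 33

Need a pair with product 15·(-33) = -495 and sum -46: that's -55 and 9.
Split the middle term: 15·q^2 - 55·q + 9·q - 33 = 5·q·(3·q - 11) + 3·(3·q - 11).

(3·q - 11)·(5·q + 3)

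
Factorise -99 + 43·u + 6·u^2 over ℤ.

(6·u - 11)·(u + 9)

Need a pair with product 6·(-99) = -594 and sum 43: that's -11 and 54.
Split the middle term: 6·u^2 - 11·u + 54·u - 99 = u·(6·u - 11) + 9·(6·u - 11).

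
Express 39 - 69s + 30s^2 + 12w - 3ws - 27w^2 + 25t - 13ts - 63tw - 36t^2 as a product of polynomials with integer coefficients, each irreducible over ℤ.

Group: -4t(9t + 9w + 10s - 13) + (-3w + 3s - 3)(9t + 9w + 10s - 13); both groups contain (9t + 9w + 10s - 13).

-(4t + 3w - 3s + 3)(9t + 9w + 10s - 13)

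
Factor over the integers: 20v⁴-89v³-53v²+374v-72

(4v-9)(5v-1)(v+2)(v-4)

Testing divisors of the constant over divisors of the leading coefficient, v = 1/5 is a root, giving the factor (5v-1) and quotient 4v³-17v²-14v+72.
Then v = 9/4 is a root, so (4v-9) is a factor; dividing leaves v²-2v-8.
The remaining quadratic factors as (v+2)(v-4).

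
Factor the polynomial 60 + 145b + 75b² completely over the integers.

Pull out the common factor 5, then factor the remaining trinomial.

5(3b + 4)(5b + 3)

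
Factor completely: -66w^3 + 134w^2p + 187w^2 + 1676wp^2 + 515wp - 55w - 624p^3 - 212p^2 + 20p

-(2w - 12p - 5)(11w - 4p)(3w + 13p - 1)

Group: 2w(-33w^2 - 131wp + 11w + 52p^2 - 4p) + (-12p - 5)(-33w^2 - 131wp + 11w + 52p^2 - 4p); both groups contain (-33w^2 - 131wp + 11w + 52p^2 - 4p), so (2w - 12p - 5) is a factor with cofactor -33w^2 - 131wp + 11w + 52p^2 - 4p.
The cofactor groups again: -33w^2 - 131wp + 11w + 52p^2 - 4p = -3w(11w - 4p) + (-13p + 1)(11w - 4p); both groups contain (11w - 4p), giving -(3w + 13p - 1)(11w - 4p).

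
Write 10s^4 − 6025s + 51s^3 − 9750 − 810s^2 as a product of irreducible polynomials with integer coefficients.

(2s + 15)(5s + 13)(s + 5)(s − 10)

Among the possible rational roots, s = −5 is a root, so (s + 5) divides it; the quotient is 10s^3 + s^2 − 815s − 1950.
Then s = −15/2 is a root, so (2s + 15) divides it; the quotient is 5s^2 − 37s − 130.
The remaining quadratic factors as (5s + 13)(s − 10).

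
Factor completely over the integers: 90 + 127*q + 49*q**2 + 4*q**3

(4*q + 5)*(q + 2)*(q + 9)

By the rational root theorem, q = −5/4 is a root, giving the factor (4*q + 5) and quotient q**2 + 11*q + 18.
The remaining quadratic factors as (q + 2)(q + 9).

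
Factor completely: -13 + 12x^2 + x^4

Substitute u = x^2 to get a quadratic in u, then factor.
x^2 + 13 is irreducible over ℤ (always positive, so no real roots).
x^2 - 1 is a difference of squares.

(x + 1)(x - 1)(x^2 + 13)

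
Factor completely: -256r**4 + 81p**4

Write as (9p**2)² − (16r**2)², then factor 9p**2 - 16r**2 once more.

(3p + 4r)(3p - 4r)(9p**2 + 16r**2)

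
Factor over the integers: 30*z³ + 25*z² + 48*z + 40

(6*z + 5)*(5*z² + 8)

Group as (30*z³ + 48*z) + (25*z² + 40) = 6*z*(5*z² + 8) + 5*(5*z² + 8).
Both groups share the factor (5*z² + 8).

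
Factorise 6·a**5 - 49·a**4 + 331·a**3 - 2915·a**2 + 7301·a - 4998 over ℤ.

(6·a - 7)·(a - 2)·(a - 7)·(a**2 + 2·a + 51)

Testing divisors of the constant over divisors of the leading coefficient, a = 7/6 is a root, so (6·a - 7) is a factor; dividing leaves a**4 - 7·a**3 + 47·a**2 - 431·a + 714.
Continuing, a = 7 is a root, giving the factor (a - 7) and quotient a**3 + 47·a - 102.
Next, a = 2 is a root, so (a - 2) is a factor; dividing leaves a**2 + 2·a + 51.
The quadratic a**2 + 2·a + 51 has discriminant -200 < 0 and is irreducible over ℤ.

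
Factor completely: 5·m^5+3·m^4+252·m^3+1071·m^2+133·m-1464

(5·m+8)·(m+3)·(m-1)·(m^2-3·m+61)

Testing divisors of the constant over divisors of the leading coefficient, m = -3 is a root, so (m+3) is a factor; dividing leaves 5·m^4-12·m^3+288·m^2+207·m-488.
Continuing, m = 1 is a root, so (m-1) is a factor; dividing leaves 5·m^3-7·m^2+281·m+488.
Then m = -8/5 is a root, so (5·m+8) divides it; the quotient is m^2-3·m+61.
The quadratic m^2-3·m+61 has discriminant -235 < 0 and is irreducible over ℤ.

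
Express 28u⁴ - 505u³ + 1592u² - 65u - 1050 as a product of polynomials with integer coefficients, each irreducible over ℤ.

(4u - 15)(7u + 5)(u - 1)(u - 14)

Among the possible rational roots, u = 14 is a root, giving the factor (u - 14) and quotient 28u³ - 113u² + 10u + 75.
Next, u = -5/7 is a root, giving the factor (7u + 5) and quotient 4u² - 19u + 15.
The remaining quadratic factors as (4u - 15)(u - 1).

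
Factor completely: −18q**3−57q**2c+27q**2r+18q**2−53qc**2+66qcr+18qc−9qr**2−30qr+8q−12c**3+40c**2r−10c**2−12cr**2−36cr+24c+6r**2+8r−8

Group: 3q(−6q**2−17qc+3qr+10q−12c**2+4cr+14c−2r−4) + (c−3r+2)(−6q**2−17qc+3qr+10q−12c**2+4cr+14c−2r−4); both groups contain (−6q**2−17qc+3qr+10q−12c**2+4cr+14c−2r−4), so (3q+c−3r+2) is a factor with cofactor −6q**2−17qc+3qr+10q−12c**2+4cr+14c−2r−4.
The cofactor groups again: −6q**2−17qc+3qr+10q−12c**2+4cr+14c−2r−4 = −2q(3q+4c−2) + (−3c+r+2)(3q+4c−2); both groups contain (3q+4c−2), giving −(2q+3c−r−2)(3q+4c−2).

−(2q+3c−r−2)(3q+4c−2)(3q+c−3r+2)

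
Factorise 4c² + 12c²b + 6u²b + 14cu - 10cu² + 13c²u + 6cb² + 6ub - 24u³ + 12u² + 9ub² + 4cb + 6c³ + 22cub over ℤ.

(2c + 3u)(3c - 4u + 3b + 2)(c + 2u + b)

Group: c(6c² + cu + 6cb + 4c - 12u² + 9ub + 6u) + (2u + b)(6c² + cu + 6cb + 4c - 12u² + 9ub + 6u); both groups contain (6c² + cu + 6cb + 4c - 12u² + 9ub + 6u), so (c + 2u + b) is a factor with cofactor 6c² + cu + 6cb + 4c - 12u² + 9ub + 6u.
The cofactor groups again: 6c² + cu + 6cb + 4c - 12u² + 9ub + 6u = 3c(2c + 3u) + (-4u + 3b + 2)(2c + 3u); both groups contain (2c + 3u), giving (3c - 4u + 3b + 2)(2c + 3u).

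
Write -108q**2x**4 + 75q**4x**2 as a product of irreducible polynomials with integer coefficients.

3q**2x**2(5q + 6x)(5q - 6x)

Pull out the common factor 3q**2x**2; 25q**2 - 36x**2 is a difference of squares.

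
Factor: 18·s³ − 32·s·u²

2·s·(3·s + 4·u)·(3·s − 4·u)

Factor out 2·s, leaving 9·s² − 16·u², which is a difference of two squares.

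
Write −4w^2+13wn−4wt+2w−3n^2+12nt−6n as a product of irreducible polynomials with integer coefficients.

−(w−3n)(4w−n+4t−2)

Group: −4w(w−3n) + (n−4t+2)(w−3n); both groups contain (w−3n).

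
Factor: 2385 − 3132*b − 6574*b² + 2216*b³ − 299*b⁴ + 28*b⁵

By the rational root theorem, b = 3/7 is a root, giving the factor (7*b − 3) and quotient 4*b⁴ − 41*b³ + 299*b² − 811*b − 795.
Then b = 5 is a root, giving the factor (b − 5) and quotient 4*b³ − 21*b² + 194*b + 159.
Then b = −3/4 is a root, so (4*b + 3) divides it; the quotient is b² − 6*b + 53.
The quadratic b² − 6*b + 53 has discriminant −176 < 0 and is irreducible over ℤ.

(4*b + 3)*(7*b − 3)*(b − 5)*(b² − 6*b + 53)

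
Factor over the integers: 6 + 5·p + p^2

(p + 2)·(p + 3)

Two integers with product 6 and sum 5 are 2 and 3.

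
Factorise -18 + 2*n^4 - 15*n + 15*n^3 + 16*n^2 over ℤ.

Testing divisors of the constant over divisors of the leading coefficient, n = -6 is a root, so (n + 6) divides it; the quotient is 2*n^3 + 3*n^2 - 2*n - 3.
Next, n = -1 is a root, so (n + 1) is a factor; dividing leaves 2*n^2 + n - 3.
The remaining quadratic factors as (n - 1)(2*n + 3).

(2*n + 3)*(n + 1)*(n + 6)*(n - 1)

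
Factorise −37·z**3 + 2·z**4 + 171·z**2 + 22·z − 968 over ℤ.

(2·z − 11)·(z + 2)·(z − 11)·(z − 4)

Testing divisors of the constant over divisors of the leading coefficient, z = −2 is a root, so (z + 2) is a factor; dividing leaves 2·z**3 − 41·z**2 + 253·z − 484.
Next, z = 4 is a root, giving the factor (z − 4) and quotient 2·z**2 − 33·z + 121.
The remaining quadratic factors as (2·z − 11)(z − 11).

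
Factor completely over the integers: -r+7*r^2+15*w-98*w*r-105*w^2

Group: -7*w*(15*w-r) + (-7*r+1)*(15*w-r); both groups contain (15*w-r).

-(15*w-r)*(7*w+7*r-1)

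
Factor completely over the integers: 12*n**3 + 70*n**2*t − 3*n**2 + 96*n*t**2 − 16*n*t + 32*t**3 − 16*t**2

(3*n + 4*t)*(4*n + 2*t − 1)*(n + 4*t)

Group: 4*n*(3*n**2 + 16*n*t + 16*t**2) + (2*t − 1)*(3*n**2 + 16*n*t + 16*t**2); both groups contain (3*n**2 + 16*n*t + 16*t**2), so (4*n + 2*t − 1) is a factor with cofactor 3*n**2 + 16*n*t + 16*t**2.
The cofactor groups again: 3*n**2 + 16*n*t + 16*t**2 = n*(3*n + 4*t) + 4*t*(3*n + 4*t); both groups contain (3*n + 4*t), giving (n + 4*t)*(3*n + 4*t).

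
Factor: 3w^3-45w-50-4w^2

Trying the rational-root candidates, w = -2 is a root, so (w+2) is a factor; dividing leaves 3w^2-10w-25.
The remaining quadratic factors as (3w+5)(w-5).

(3w+5)(w+2)(w-5)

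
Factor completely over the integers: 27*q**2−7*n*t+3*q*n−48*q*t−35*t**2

(3*q−7*t)*(9*q+n+5*t)

Group: 9*q*(3*q−7*t) + (n+5*t)*(3*q−7*t); both groups contain (3*q−7*t).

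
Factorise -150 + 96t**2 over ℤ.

6(4t + 5)(4t - 5)

Every term has a factor of 6. Then 16t**2 - 25 = (4t)² − (5)².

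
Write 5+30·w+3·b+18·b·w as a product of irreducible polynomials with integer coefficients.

(3·b+5)·(6·w+1)

Group as (18·b·w+3·b) + (30·w+5) = 3·b·(6·w+1) + 5·(6·w+1).
Both groups share the factor (6·w+1).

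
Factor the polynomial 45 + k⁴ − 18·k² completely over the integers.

(k² − 15)·(k² − 3)

Substitute u = k² to get a quadratic in u, then factor.
k² − 3 is irreducible over ℤ (3 is not a perfect square).
k² − 15 is irreducible over ℤ (15 is not a perfect square).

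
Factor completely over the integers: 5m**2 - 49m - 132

(5m + 11)(m - 12)

Need a pair with product 5·(-132) = -660 and sum -49: that's -60 and 11.
Split the middle term: 5m**2 - 60m + 11m - 132 = 5m(m - 12) + 11(m - 12).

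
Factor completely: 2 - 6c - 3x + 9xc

(3c - 1)(3x - 2)

Group as (9xc - 3x) + (-6c + 2) = 3x(3c - 1) - 2(3c - 1).
Both groups share the factor (3c - 1).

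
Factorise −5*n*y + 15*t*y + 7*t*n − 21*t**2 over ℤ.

Group: −3*t*(7*t − 5*y) + n*(7*t − 5*y); both groups contain (7*t − 5*y).

−(3*t − n)*(7*t − 5*y)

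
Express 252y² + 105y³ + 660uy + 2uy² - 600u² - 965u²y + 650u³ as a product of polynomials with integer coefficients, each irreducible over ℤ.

(10u + 3y)(13u - 5y - 12)(5u - 7y)

Group: 10u(65u² - 116uy - 60u + 35y² + 84y) + 3y(65u² - 116uy - 60u + 35y² + 84y); both groups contain (65u² - 116uy - 60u + 35y² + 84y), so (10u + 3y) is a factor with cofactor 65u² - 116uy - 60u + 35y² + 84y.
The cofactor groups again: 65u² - 116uy - 60u + 35y² + 84y = 5u(13u - 5y - 12) - 7y(13u - 5y - 12); both groups contain (13u - 5y - 12), giving (5u - 7y)(13u - 5y - 12).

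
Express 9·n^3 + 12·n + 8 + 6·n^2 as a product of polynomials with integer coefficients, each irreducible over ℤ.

Group as (9·n^3 + 12·n) + (6·n^2 + 8) = 3·n·(3·n^2 + 4) + 2·(3·n^2 + 4).
Both groups share the factor (3·n^2 + 4).

(3·n + 2)·(3·n^2 + 4)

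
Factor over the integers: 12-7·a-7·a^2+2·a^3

(2·a+3)·(a-1)·(a-4)

Testing divisors of the constant over divisors of the leading coefficient, a = -3/2 is a root, so (2·a+3) divides it; the quotient is a^2-5·a+4.
The remaining quadratic factors as (a-4)(a-1).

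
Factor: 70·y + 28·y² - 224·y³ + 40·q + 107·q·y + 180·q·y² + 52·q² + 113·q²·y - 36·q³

Group: 9·q·(-4·q² + 9·q·y + 8·q + 28·y² + 14·y) + (-8·y + 5)·(-4·q² + 9·q·y + 8·q + 28·y² + 14·y); both groups contain (-4·q² + 9·q·y + 8·q + 28·y² + 14·y), so (9·q - 8·y + 5) is a factor with cofactor -4·q² + 9·q·y + 8·q + 28·y² + 14·y.
The cofactor groups again: -4·q² + 9·q·y + 8·q + 28·y² + 14·y = -4·q·(q - 4·y - 2) - 7·y·(q - 4·y - 2); both groups contain (q - 4·y - 2), giving -(4·q + 7·y)·(q - 4·y - 2).

-(4·q + 7·y)·(9·q - 8·y + 5)·(q - 4·y - 2)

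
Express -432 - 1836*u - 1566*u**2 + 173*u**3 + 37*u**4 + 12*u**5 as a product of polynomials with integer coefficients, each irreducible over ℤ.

(3*u + 1)*(4*u + 3)*(u - 4)*(u**2 + 6*u + 36)

Trying the rational-root candidates, u = 4 is a root, giving the factor (u - 4) and quotient 12*u**4 + 85*u**3 + 513*u**2 + 486*u + 108.
Continuing, u = -1/3 is a root, giving the factor (3*u + 1) and quotient 4*u**3 + 27*u**2 + 162*u + 108.
Next, u = -3/4 is a root, so (4*u + 3) is a factor; dividing leaves u**2 + 6*u + 36.
The quadratic u**2 + 6*u + 36 has discriminant -108 < 0 and is irreducible over ℤ.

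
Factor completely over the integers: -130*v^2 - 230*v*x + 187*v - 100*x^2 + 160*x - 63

Group: -13*v*(10*v + 10*x - 9) + (-10*x + 7)*(10*v + 10*x - 9); both groups contain (10*v + 10*x - 9).

-(10*v + 10*x - 9)*(13*v + 10*x - 7)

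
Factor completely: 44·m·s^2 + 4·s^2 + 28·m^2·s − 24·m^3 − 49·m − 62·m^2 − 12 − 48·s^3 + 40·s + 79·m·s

−(2·m − 3·s + 1)·(3·m + 4·s + 4)·(4·m − 4·s + 3)

Group: 3·m·(−8·m^2 + 20·m·s − 10·m − 12·s^2 + 13·s − 3) + (4·s + 4)·(−8·m^2 + 20·m·s − 10·m − 12·s^2 + 13·s − 3); both groups contain (−8·m^2 + 20·m·s − 10·m − 12·s^2 + 13·s − 3), so (3·m + 4·s + 4) is a factor with cofactor −8·m^2 + 20·m·s − 10·m − 12·s^2 + 13·s − 3.
The cofactor groups again: −8·m^2 + 20·m·s − 10·m − 12·s^2 + 13·s − 3 = −4·m·(2·m − 3·s + 1) + (4·s − 3)·(2·m − 3·s + 1); both groups contain (2·m − 3·s + 1), giving −(4·m − 4·s + 3)·(2·m − 3·s + 1).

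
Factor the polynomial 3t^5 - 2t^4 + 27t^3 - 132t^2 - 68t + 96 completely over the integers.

By the rational root theorem, t = 2/3 is a root, giving the factor (3t - 2) and quotient t^4 + 9t^2 - 38t - 48.
Continuing, t = -1 is a root, giving the factor (t + 1) and quotient t^3 - t^2 + 10t - 48.
Continuing, t = 3 is a root, giving the factor (t - 3) and quotient t^2 + 2t + 16.
The quadratic t^2 + 2t + 16 has discriminant -60 < 0 and is irreducible over ℤ.

(3t - 2)(t + 1)(t - 3)(t^2 + 2t + 16)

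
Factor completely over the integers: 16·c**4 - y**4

(2·c + y)·(2·c - y)·(4·c**2 + y**2)

Write as (4·c**2)² − (y**2)², then factor 4·c**2 - y**2 once more.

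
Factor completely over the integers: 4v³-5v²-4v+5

(4v-5)(v+1)(v-1)

Group as (4v³-4v) + (-5v²+5) = 4v(v²-1) - 5(v²-1).
Both groups share the factor (v²-1).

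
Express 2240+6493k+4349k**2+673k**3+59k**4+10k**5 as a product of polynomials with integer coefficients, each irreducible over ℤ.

(2k+1)(5k+7)(k+5)(k**2-k+64)

Trying the rational-root candidates, k = -7/5 is a root, giving the factor (5k+7) and quotient 2k**4+9k**3+122k**2+699k+320.
Then k = -5 is a root, so (k+5) divides it; the quotient is 2k**3-k**2+127k+64.
Then k = -1/2 is a root, so (2k+1) divides it; the quotient is k**2-k+64.
The quadratic k**2-k+64 has discriminant -255 < 0 and is irreducible over ℤ.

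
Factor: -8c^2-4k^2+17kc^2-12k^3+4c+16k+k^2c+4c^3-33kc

-(3k-4c+4)(4k+c)(k+c-1)

Group: 4k(-3k^2+kc-k+4c^2-8c+4) + c(-3k^2+kc-k+4c^2-8c+4); both groups contain (-3k^2+kc-k+4c^2-8c+4), so (4k+c) is a factor with cofactor -3k^2+kc-k+4c^2-8c+4.
The cofactor groups again: -3k^2+kc-k+4c^2-8c+4 = -k(3k-4c+4) + (-c+1)(3k-4c+4); both groups contain (3k-4c+4), giving -(k+c-1)(3k-4c+4).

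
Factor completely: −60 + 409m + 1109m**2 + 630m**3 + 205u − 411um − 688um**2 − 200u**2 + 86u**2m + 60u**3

(10u − 14m − 15)(3u − 5m − 4)(2u + 9m − 1)

Group: 3u(20u**2 + 62um − 40u − 126m**2 − 121m + 15) + (−5m − 4)(20u**2 + 62um − 40u − 126m**2 − 121m + 15); both groups contain (20u**2 + 62um − 40u − 126m**2 − 121m + 15), so (3u − 5m − 4) is a factor with cofactor 20u**2 + 62um − 40u − 126m**2 − 121m + 15.
The cofactor groups again: 20u**2 + 62um − 40u − 126m**2 − 121m + 15 = 2u(10u − 14m − 15) + (9m − 1)(10u − 14m − 15); both groups contain (10u − 14m − 15), giving (2u + 9m − 1)(10u − 14m − 15).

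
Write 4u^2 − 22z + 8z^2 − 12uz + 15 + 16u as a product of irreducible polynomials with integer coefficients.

Group: 2u(2u − 4z + 5) + (−2z + 3)(2u − 4z + 5); both groups contain (2u − 4z + 5).

(2u − 2z + 3)(2u − 4z + 5)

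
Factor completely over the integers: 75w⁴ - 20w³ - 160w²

Pull out the common factor 5w², then factor the remaining trinomial.

5w²(3w + 4)(5w - 8)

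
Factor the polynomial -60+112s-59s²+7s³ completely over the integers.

(7s-10)(s-1)(s-6)

Testing divisors of the constant over divisors of the leading coefficient, s = 10/7 is a root, so (7s-10) is a factor; dividing leaves s²-7s+6.
The remaining quadratic factors as (s-1)(s-6).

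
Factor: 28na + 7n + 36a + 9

(4a + 1)(7n + 9)

Group as (28na + 7n) + (36a + 9) = 7n(4a + 1) + 9(4a + 1).
Both groups share the factor (4a + 1).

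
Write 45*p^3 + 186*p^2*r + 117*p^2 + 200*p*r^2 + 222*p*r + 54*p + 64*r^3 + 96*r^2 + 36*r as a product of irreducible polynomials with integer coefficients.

(3*p + 2*r)*(3*p + 8*r + 6)*(5*p + 4*r + 3)

Group: 3*p*(15*p^2 + 52*p*r + 39*p + 32*r^2 + 48*r + 18) + 2*r*(15*p^2 + 52*p*r + 39*p + 32*r^2 + 48*r + 18); both groups contain (15*p^2 + 52*p*r + 39*p + 32*r^2 + 48*r + 18), so (3*p + 2*r) is a factor with cofactor 15*p^2 + 52*p*r + 39*p + 32*r^2 + 48*r + 18.
The cofactor groups again: 15*p^2 + 52*p*r + 39*p + 32*r^2 + 48*r + 18 = 3*p*(5*p + 4*r + 3) + (8*r + 6)*(5*p + 4*r + 3); both groups contain (5*p + 4*r + 3), giving (3*p + 8*r + 6)*(5*p + 4*r + 3).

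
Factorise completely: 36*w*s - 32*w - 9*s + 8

Group as (36*w*s - 32*w) + (-9*s + 8) = 4*w*(9*s - 8) - (9*s - 8).
Both groups share the factor (9*s - 8).

(4*w - 1)*(9*s - 8)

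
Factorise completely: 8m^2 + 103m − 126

(8m − 9)(m + 14)

Need a pair with product 8·(−126) = −1008 and sum 103: that's 112 and −9.
Split the middle term: 8m^2 + 112m − 9m − 126 = 8m(m + 14) − 9(m + 14).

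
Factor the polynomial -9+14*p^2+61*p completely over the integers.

Need a pair with product 14·(-9) = -126 and sum 61: that's 63 and -2.
Split the middle term: 14*p^2+63*p - 2*p-9 = 7*p*(2*p+9) - (2*p+9).

(2*p+9)*(7*p-1)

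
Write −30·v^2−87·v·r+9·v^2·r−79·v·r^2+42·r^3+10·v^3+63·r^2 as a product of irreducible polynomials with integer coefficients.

(v−2·r−3)·(5·v−3·r)·(2·v+7·r)

Group: 5·v·(2·v^2+3·v·r−6·v−14·r^2−21·r) − 3·r·(2·v^2+3·v·r−6·v−14·r^2−21·r); both groups contain (2·v^2+3·v·r−6·v−14·r^2−21·r), so (5·v−3·r) is a factor with cofactor 2·v^2+3·v·r−6·v−14·r^2−21·r.
The cofactor groups again: 2·v^2+3·v·r−6·v−14·r^2−21·r = v·(2·v+7·r) + (−2·r−3)·(2·v+7·r); both groups contain (2·v+7·r), giving (v−2·r−3)·(2·v+7·r).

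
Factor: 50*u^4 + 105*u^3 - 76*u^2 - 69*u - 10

(2*u + 5)*(5*u + 1)*(5*u + 2)*(u - 1)

Testing divisors of the constant over divisors of the leading coefficient, u = -1/5 is a root, so (5*u + 1) is a factor; dividing leaves 10*u^3 + 19*u^2 - 19*u - 10.
Continuing, u = -2/5 is a root, giving the factor (5*u + 2) and quotient 2*u^2 + 3*u - 5.
The remaining quadratic factors as (2*u + 5)(u - 1).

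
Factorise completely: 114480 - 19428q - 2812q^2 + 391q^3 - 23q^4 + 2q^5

(2q - 9)(q + 6)(q - 10)(q^2 - 3q + 212)

Among the possible rational roots, q = 10 is a root, giving the factor (q - 10) and quotient 2q^4 - 3q^3 + 361q^2 + 798q - 11448.
Next, q = -6 is a root, so (q + 6) divides it; the quotient is 2q^3 - 15q^2 + 451q - 1908.
Then q = 9/2 is a root, giving the factor (2q - 9) and quotient q^2 - 3q + 212.
The quadratic q^2 - 3q + 212 has discriminant -839 < 0 and is irreducible over ℤ.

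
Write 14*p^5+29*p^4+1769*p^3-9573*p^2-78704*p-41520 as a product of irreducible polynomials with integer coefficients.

(2*p-15)*(7*p+4)*(p+4)*(p^2+5*p+173)

By the rational root theorem, p = 15/2 is a root, giving the factor (2*p-15) and quotient 7*p^4+67*p^3+1387*p^2+5616*p+2768.
Continuing, p = -4 is a root, giving the factor (p+4) and quotient 7*p^3+39*p^2+1231*p+692.
Continuing, p = -4/7 is a root, so (7*p+4) is a factor; dividing leaves p^2+5*p+173.
The quadratic p^2+5*p+173 has discriminant -667 < 0 and is irreducible over ℤ.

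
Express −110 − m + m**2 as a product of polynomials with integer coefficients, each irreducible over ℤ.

(m + 10)(m − 11)

Two integers with product −110 and sum −1 are 10 and −11.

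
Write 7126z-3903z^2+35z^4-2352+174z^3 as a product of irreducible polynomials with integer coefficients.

(5z-8)(7z-3)(z+14)(z-7)

Testing divisors of the constant over divisors of the leading coefficient, z = 7 is a root, so (z-7) is a factor; dividing leaves 35z^3+419z^2-970z+336.
Then z = 3/7 is a root, so (7z-3) is a factor; dividing leaves 5z^2+62z-112.
The remaining quadratic factors as (z+14)(5z-8).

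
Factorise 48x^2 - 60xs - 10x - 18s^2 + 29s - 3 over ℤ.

Group: 6x(8x + 2s - 3) + (-9s + 1)(8x + 2s - 3); both groups contain (8x + 2s - 3).

(6x - 9s + 1)(8x + 2s - 3)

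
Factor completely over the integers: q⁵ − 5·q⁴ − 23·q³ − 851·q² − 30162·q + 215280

Among the possible rational roots, q = 6 is a root, so (q − 6) is a factor; dividing leaves q⁴ + q³ − 17·q² − 953·q − 35880.
Continuing, q = −13 is a root, so (q + 13) is a factor; dividing leaves q³ − 12·q² + 139·q − 2760.
Continuing, q = 15 is a root, so (q − 15) is a factor; dividing leaves q² + 3·q + 184.
The quadratic q² + 3·q + 184 has discriminant −727 < 0 and is irreducible over ℤ.

(q + 13)·(q − 15)·(q − 6)·(q² + 3·q + 184)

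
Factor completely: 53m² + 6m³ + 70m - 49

(2m - 1)(3m + 7)(m + 7)

Trying the rational-root candidates, m = 1/2 is a root, so (2m - 1) is a factor; dividing leaves 3m² + 28m + 49.
The remaining quadratic factors as (3m + 7)(m + 7).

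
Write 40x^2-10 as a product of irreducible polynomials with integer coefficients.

10(2x+1)(2x-1)

Every term has a factor of 10. Then 4x^2-1 = (2x)² − (1)².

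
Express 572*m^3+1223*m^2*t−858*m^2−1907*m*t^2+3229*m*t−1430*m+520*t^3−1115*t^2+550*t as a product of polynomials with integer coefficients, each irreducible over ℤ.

(11*m−8*t+11)*(13*m−5*t)*(4*m+13*t−10)

Group: 4*m*(143*m^2−159*m*t+143*m+40*t^2−55*t) + (13*t−10)*(143*m^2−159*m*t+143*m+40*t^2−55*t); both groups contain (143*m^2−159*m*t+143*m+40*t^2−55*t), so (4*m+13*t−10) is a factor with cofactor 143*m^2−159*m*t+143*m+40*t^2−55*t.
The cofactor groups again: 143*m^2−159*m*t+143*m+40*t^2−55*t = 13*m*(11*m−8*t+11) − 5*t*(11*m−8*t+11); both groups contain (11*m−8*t+11), giving (13*m−5*t)*(11*m−8*t+11).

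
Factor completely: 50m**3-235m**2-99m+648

(2m-9)(5m+8)(5m-9)

Trying the rational-root candidates, m = 9/5 is a root, so (5m-9) is a factor; dividing leaves 10m**2-29m-72.
The remaining quadratic factors as (5m+8)(2m-9).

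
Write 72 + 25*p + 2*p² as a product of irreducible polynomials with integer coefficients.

(2*p + 9)*(p + 8)

Need a pair with product 2·72 = 144 and sum 25: that's 16 and 9.
Split the middle term: 2*p² + 16*p + 9*p + 72 = 2*p*(p + 8) + 9*(p + 8).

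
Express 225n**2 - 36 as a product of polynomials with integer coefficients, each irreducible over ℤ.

9(5n + 2)(5n - 2)

Every term has a factor of 9. Then 25n**2 - 4 = (5n)² − (2)².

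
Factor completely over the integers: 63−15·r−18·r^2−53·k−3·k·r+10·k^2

Group: 5·k·(2·k−3·r−7) + (6·r−9)·(2·k−3·r−7); both groups contain (2·k−3·r−7).

(2·k−3·r−7)·(5·k+6·r−9)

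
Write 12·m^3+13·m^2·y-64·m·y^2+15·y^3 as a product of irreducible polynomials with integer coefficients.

(3·m-5·y)·(4·m-y)·(m+3·y)

Group: 4·m·(3·m^2+4·m·y-15·y^2) - y·(3·m^2+4·m·y-15·y^2); both groups contain (3·m^2+4·m·y-15·y^2), so (4·m-y) is a factor with cofactor 3·m^2+4·m·y-15·y^2.
The cofactor groups again: 3·m^2+4·m·y-15·y^2 = 3·m·(m+3·y) - 5·y·(m+3·y); both groups contain (m+3·y), giving (3·m-5·y)·(m+3·y).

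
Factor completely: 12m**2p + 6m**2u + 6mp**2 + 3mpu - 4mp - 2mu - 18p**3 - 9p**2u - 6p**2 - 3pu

(2m + 3p)(2p + u)(3m - 3p - 1)

Group: 2m(6mp + 3mu - 6p**2 - 3pu - 2p - u) + 3p(6mp + 3mu - 6p**2 - 3pu - 2p - u); both groups contain (6mp + 3mu - 6p**2 - 3pu - 2p - u), so (2m + 3p) is a factor with cofactor 6mp + 3mu - 6p**2 - 3pu - 2p - u.
The cofactor groups again: 6mp + 3mu - 6p**2 - 3pu - 2p - u = 2p(3m - 3p - 1) + u(3m - 3p - 1); both groups contain (3m - 3p - 1), giving (2p + u)(3m - 3p - 1).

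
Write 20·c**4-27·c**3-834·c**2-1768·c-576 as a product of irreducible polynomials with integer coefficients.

(4·c+9)·(5·c+2)·(c+4)·(c-8)

Trying the rational-root candidates, c = 8 is a root, giving the factor (c-8) and quotient 20·c**3+133·c**2+230·c+72.
Then c = -4 is a root, giving the factor (c+4) and quotient 20·c**2+53·c+18.
The remaining quadratic factors as (4·c+9)(5·c+2).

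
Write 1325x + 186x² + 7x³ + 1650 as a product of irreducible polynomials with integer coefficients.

(7x + 11)(x + 10)(x + 15)

Testing divisors of the constant over divisors of the leading coefficient, x = -11/7 is a root, giving the factor (7x + 11) and quotient x² + 25x + 150.
The remaining quadratic factors as (x + 10)(x + 15).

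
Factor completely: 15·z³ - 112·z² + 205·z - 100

(3·z - 5)·(5·z - 4)·(z - 5)

Among the possible rational roots, z = 5/3 is a root, giving the factor (3·z - 5) and quotient 5·z² - 29·z + 20.
The remaining quadratic factors as (5·z - 4)(z - 5).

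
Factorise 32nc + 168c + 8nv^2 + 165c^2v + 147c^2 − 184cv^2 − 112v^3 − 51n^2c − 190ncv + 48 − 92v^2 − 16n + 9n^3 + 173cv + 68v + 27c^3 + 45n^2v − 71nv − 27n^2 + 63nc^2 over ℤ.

(n − 3c + 4v − 3)(3n − 9c − 4v − 4)(3n + c + 7v + 4)

Group: 3n(3n^2 − 18nc + 8nv − 13n + 27c^2 − 24cv + 39c − 16v^2 − 4v + 12) + (c + 7v + 4)(3n^2 − 18nc + 8nv − 13n + 27c^2 − 24cv + 39c − 16v^2 − 4v + 12); both groups contain (3n^2 − 18nc + 8nv − 13n + 27c^2 − 24cv + 39c − 16v^2 − 4v + 12), so (3n + c + 7v + 4) is a factor with cofactor 3n^2 − 18nc + 8nv − 13n + 27c^2 − 24cv + 39c − 16v^2 − 4v + 12.
The cofactor groups again: 3n^2 − 18nc + 8nv − 13n + 27c^2 − 24cv + 39c − 16v^2 − 4v + 12 = n(3n − 9c − 4v − 4) + (−3c + 4v − 3)(3n − 9c − 4v − 4); both groups contain (3n − 9c − 4v − 4), giving (n − 3c + 4v − 3)(3n − 9c − 4v − 4).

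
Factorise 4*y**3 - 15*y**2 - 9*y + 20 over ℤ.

By the rational root theorem, y = 1 is a root, so (y - 1) divides it; the quotient is 4*y**2 - 11*y - 20.
The remaining quadratic factors as (y - 4)(4*y + 5).

(4*y + 5)*(y - 1)*(y - 4)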